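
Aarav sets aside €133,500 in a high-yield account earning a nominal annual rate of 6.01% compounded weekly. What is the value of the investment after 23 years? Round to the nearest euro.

€531,447

Periodic rate = 6.01%/52 = 0.00115577; periods = 52·23 = 1196.
A = 133,500·(1 + 0.0601/52)^1196 ≈ 133,500·3.98087563964 ≈ 531,446.8979.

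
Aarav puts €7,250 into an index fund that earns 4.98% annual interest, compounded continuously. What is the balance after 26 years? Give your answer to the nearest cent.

€26,464.43

A = P·e^(rt) = 7,250·e^(0.0498·26) = 7,250·e^1.2948.
e^1.2948 ≈ 3.650265848, so A ≈ 26,464.4274.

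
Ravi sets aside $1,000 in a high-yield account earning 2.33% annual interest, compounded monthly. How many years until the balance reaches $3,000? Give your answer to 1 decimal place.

47.2 years

We need (1 + 0.00194167)^(12t) = 3, so 12t = ln 3 / ln 1.001942 ≈ 566.3580.
t ≈ 566.3580/12 = 47.1965 years.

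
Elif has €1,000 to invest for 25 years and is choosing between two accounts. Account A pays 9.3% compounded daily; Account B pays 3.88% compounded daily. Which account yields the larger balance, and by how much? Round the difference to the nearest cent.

A: (1 + 0.093/365)^9125 ≈ 10.22365192, so 1,000 × 10.22365192 ≈ 10,223.6519.
B: (1 + 0.0388/365)^9125 ≈ 2.63780847, so 1,000 × 2.63780847 ≈ 2,637.8085.
Difference ≈ 7,585.8434 in favor of A.

Account A, by €7,585.84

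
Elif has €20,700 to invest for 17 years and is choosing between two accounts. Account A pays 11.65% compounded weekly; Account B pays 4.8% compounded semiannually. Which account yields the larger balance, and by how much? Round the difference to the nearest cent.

Account A, by €103,305.13

A: (1 + 0.1165/52)^884 ≈ 7.23033064266, so 20,700 × 7.23033064266 ≈ 149,667.8443.
B: (1 + 0.024)^34 ≈ 2.2397447422, so 20,700 × 2.2397447422 ≈ 46,362.7162.
Difference ≈ 103,305.1281 in favor of A.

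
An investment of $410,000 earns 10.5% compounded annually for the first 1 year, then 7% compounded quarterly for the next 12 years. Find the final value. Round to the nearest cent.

Phase 1: 410,000·(1 + 0.105)^1 ≈ 453,050.0000.
Phase 2: 453,050.0000·(1 + 0.0175)^48 ≈ 1,041,833.2021.

$1,041,833.20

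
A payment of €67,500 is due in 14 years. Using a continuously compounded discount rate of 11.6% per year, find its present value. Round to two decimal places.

€13,304.84

P = A·e^(−rt) = 67,500·e^(−1.624).
e^(−1.624) ≈ 0.19710868537, so P ≈ 13,304.8363.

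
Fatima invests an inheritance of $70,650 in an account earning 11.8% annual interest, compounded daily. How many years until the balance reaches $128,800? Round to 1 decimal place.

We need (1 + 0.000323288)^(365t) = 1.8231, so 365t = ln 1.8231 / ln 1.000323 ≈ 1857.8493.
t ≈ 1857.8493/365 = 5.0900 years.

5.1 years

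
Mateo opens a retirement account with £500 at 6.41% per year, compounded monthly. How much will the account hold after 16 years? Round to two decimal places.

£1,390.58

Periodic rate = 6.41%/12 = 0.00534167; periods = 12·16 = 192.
A = 500·(1 + 0.0641/12)^192 ≈ 500·2.781166681 ≈ 1,390.5833.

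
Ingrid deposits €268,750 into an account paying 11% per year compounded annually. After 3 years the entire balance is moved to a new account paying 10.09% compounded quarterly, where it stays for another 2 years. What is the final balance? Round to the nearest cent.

Phase 1: 268,750·(1 + 0.11)^3 ≈ 367,550.8313.
Phase 2: 367,550.8313·(1 + 0.025225)^8 ≈ 448,612.0266.

€448,612.03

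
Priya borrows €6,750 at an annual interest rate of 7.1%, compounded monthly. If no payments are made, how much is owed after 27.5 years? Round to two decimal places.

€47,289.54

Periodic rate = 7.1%/12 = 0.00591667; periods = 12·27.5 = 330.
A = 6,750·(1 + 0.071/12)^330 ≈ 6,750·7.0058571663 ≈ 47,289.5359.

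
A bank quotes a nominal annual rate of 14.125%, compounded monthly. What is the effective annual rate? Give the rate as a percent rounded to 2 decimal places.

15.08%

EAR = (1 + 14.125%/12)^12 − 1 = (1 + 0.0117708)^12 − 1.
(1 + 0.0117708)^12 ≈ 1.150763, so EAR ≈ 15.07629%.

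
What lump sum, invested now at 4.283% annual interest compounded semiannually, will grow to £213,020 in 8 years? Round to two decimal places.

£151,769.56

Growth factor = (1 + 0.021415)^16 ≈ 1.40357525315.
P = 213,020/1.40357525315 ≈ 151,769.5610.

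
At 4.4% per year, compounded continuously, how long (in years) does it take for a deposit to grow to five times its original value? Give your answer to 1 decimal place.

e^(0.044t) = 5, so 0.044t = ln 5 ≈ 1.6094.
t ≈ 1.6094/0.044 ≈ 36.5781.

36.6 years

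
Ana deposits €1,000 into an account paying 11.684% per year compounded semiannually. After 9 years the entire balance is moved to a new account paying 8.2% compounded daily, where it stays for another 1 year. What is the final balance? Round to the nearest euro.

€3,016

After 9 years at 11.684%: 1,000 × 2.77871931 ≈ 2,778.7193.
Then 1 years at 8.2%: 2,778.7193 × 1.085445813 ≈ 3,016.1492.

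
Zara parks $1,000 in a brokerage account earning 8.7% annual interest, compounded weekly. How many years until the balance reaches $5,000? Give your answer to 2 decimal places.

18.51 years

We need (1 + 0.00167308)^(52t) = 5, so 52t = ln 5 / ln 1.001673 ≈ 962.7674.
t ≈ 962.7674/52 = 18.5148 years.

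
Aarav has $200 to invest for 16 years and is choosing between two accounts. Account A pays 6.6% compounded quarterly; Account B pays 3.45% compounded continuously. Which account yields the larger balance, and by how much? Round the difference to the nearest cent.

Account A, by $222.69

Account A growth factor: (1 + 0.0165)^64 ≈ 2.85018146; balance ≈ 570.0363.
Account B growth factor: e^(0.0345·16) = e^0.552 ≈ 1.73672299; balance ≈ 347.3446.
Account A is larger by 222.6917.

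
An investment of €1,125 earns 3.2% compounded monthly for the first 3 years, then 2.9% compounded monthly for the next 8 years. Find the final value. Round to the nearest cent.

€1,561.08

After 3 years at 3.2%: 1,125 × 1.100618426 ≈ 1,238.1957.
Then 8 years at 2.9%: 1,238.1957 × 1.260766813 ≈ 1,561.0761.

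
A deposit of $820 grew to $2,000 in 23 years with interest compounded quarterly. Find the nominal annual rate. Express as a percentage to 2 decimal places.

3.90%

The 92-period growth factor is 2,000/820 = 2.43902.
r/4 = 2.43902^(1/92) − 1 ≈ 0.0097384, so r ≈ 4·0.0097384 = 3.89536%.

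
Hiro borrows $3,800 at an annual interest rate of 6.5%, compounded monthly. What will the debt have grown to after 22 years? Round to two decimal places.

Periodic rate = 6.5%/12 = 0.00541667; periods = 12·22 = 264.
A = 3,800·(1 + 0.065/12)^264 ≈ 3,800·4.1626047173 ≈ 15,817.8979.

$15,817.90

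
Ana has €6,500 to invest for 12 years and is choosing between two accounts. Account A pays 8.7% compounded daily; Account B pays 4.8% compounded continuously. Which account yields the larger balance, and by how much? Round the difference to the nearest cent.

A: (1 + 0.087/365)^4380 ≈ 2.840203197, so 6,500 × 2.840203197 ≈ 18,461.3208.
B: e^(0.048·12) = e^0.576 ≈ 1.7789085463, so 6,500 × 1.7789085463 ≈ 11,562.9056.
Difference ≈ 6,898.4152 in favor of A.

Account A, by €6,898.42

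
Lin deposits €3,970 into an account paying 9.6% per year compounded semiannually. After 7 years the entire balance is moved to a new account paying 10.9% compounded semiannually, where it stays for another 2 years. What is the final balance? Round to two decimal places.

Phase 1: 3,970·(1 + 0.048)^14 ≈ 7,653.2952.
Phase 2: 7,653.2952·(1 + 0.0545)^4 ≈ 9,463.1299.

€9,463.13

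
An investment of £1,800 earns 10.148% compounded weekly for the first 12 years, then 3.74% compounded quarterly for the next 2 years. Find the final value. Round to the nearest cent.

£6,545.73

Phase 1: 1,800·(1 + 0.10148/52)^624 ≈ 6,076.0812.
Phase 2: 6,076.0812·(1 + 0.00935)^8 ≈ 6,545.7267.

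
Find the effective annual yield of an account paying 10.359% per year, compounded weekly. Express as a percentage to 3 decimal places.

EAR = (1 + 10.359%/52)^52 − 1 = (1 + 0.00199212)^52 − 1.
(1 + 0.00199212)^52 ≈ 1.109031, so EAR ≈ 10.90313%.

10.903%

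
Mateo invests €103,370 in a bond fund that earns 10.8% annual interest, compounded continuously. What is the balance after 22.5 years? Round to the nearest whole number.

€1,174,168

A = P·e^(rt) = 103,370·e^(0.108·22.5) = 103,370·e^2.43.
e^2.43 ≈ 11.35888208, so A ≈ 1,174,167.6406.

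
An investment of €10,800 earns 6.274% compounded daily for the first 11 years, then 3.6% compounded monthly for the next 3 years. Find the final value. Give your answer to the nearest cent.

€23,985.88

After 11 years at 6.274%: 10,800 × 1.9938764178 ≈ 21,533.8653.
Then 3 years at 3.6%: 21,533.8653 × 1.1138676444 ≈ 23,985.8758.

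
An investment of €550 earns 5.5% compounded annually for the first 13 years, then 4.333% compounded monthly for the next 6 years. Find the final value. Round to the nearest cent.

€1,430.04

Phase 1: 550·(1 + 0.055)^13 ≈ 1,103.1756.
Phase 2: 1,103.1756·(1 + 0.04333/12)^72 ≈ 1,430.0433.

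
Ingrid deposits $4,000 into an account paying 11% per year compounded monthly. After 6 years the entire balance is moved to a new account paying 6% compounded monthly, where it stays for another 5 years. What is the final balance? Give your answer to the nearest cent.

Phase 1: 4,000·(1 + 0.11/12)^72 ≈ 7,715.9354.
Phase 2: 7,715.9354·(1 + 0.005)^60 ≈ 10,407.6406.

$10,407.64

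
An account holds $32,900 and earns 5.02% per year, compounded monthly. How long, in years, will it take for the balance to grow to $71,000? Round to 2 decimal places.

15.35 years

We need (1 + 0.00418333)^(12t) = 2.1581, so 12t = ln 2.1581 / ln 1.004183 ≈ 184.2586.
t ≈ 184.2586/12 = 15.3549 years.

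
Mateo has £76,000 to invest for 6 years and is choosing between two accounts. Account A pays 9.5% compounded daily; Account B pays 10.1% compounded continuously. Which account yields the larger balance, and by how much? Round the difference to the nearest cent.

A: (1 + 0.095/365)^2190 ≈ 1.76813591239, so 76,000 × 1.76813591239 ≈ 134,378.3293.
B: e^(0.101·6) = e^0.606 ≈ 1.83308437703, so 76,000 × 1.83308437703 ≈ 139,314.4127.
Difference ≈ 4,936.0833 in favor of B.

Account B, by £4,936.08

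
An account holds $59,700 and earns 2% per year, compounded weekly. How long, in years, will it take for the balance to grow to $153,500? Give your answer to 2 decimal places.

We need (1 + 0.000384615)^(52t) = 2.5712, so 52t = ln 2.5712 / ln 1.000385 ≈ 2455.8304.
t ≈ 2455.8304/52 = 47.2275 years.

47.23 years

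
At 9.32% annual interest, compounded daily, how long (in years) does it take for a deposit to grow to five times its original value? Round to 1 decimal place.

(1 + 0.000255342)^(365t) = 5.
365t = ln 5 / ln(1 + 0.000255342) ≈ 1.6094/0.00025531 ≈ 6303.8609.
t ≈ 17.2709.

17.3 years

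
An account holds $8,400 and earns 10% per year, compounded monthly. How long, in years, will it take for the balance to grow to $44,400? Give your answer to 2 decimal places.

(1 + 0.00833333)^(12t) = 44,400/8,400 = 5.2857.
12t·ln(1 + 0.00833333) = ln(5.2857); 12t = 1.665/0.0082988 ≈ 200.6323.
t ≈ 16.7194 years.

16.72 years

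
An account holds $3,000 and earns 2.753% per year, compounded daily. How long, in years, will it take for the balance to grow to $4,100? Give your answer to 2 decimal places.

(1 + 0.0000754247)^(365t) = 4,100/3,000 = 1.3667.
365t·ln(1 + 0.0000754247) = ln(1.3667); 365t = 0.31237/7.54218e-05 ≈ 4141.7021.
t ≈ 11.3471 years.

11.35 years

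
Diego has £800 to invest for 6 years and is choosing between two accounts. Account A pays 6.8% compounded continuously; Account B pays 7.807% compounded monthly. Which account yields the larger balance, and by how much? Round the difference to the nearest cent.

A: e^(0.068·6) = e^0.408 ≈ 1.503807161, so 800 × 1.503807161 ≈ 1,203.0457.
B: (1 + 0.07807/12)^72 ≈ 1.59504643, so 800 × 1.59504643 ≈ 1,276.0371.
Difference ≈ 72.9914 in favor of B.

Account B, by £72.99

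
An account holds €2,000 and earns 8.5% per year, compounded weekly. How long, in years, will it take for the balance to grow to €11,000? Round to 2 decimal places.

20.07 years

We need (1 + 0.00163462)^(52t) = 5.5, so 52t = ln 5.5 / ln 1.001635 ≈ 1043.7569.
t ≈ 1043.7569/52 = 20.0722 years.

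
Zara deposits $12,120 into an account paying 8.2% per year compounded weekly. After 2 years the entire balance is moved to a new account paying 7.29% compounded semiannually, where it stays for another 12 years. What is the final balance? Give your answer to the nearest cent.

After 2 years at 8.2%: 12,120 × 1.1780621327 ≈ 14,278.1130.
Then 12 years at 7.29%: 14,278.1130 × 2.3613509675 ≈ 33,715.6361.

$33,715.64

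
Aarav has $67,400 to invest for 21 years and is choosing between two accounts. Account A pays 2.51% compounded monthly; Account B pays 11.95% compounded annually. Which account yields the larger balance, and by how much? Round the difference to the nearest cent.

A: (1 + 0.0251/12)^252 ≈ 1.69308025957, so 67,400 × 1.69308025957 ≈ 114,113.6095.
B: (1 + 0.1195)^21 ≈ 10.7030130811, so 67,400 × 10.7030130811 ≈ 721,383.0817.
Difference ≈ 607,269.4722 in favor of B.

Account B, by $607,269.47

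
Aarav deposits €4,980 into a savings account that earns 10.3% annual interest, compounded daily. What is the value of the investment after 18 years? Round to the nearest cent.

Periodic rate = 10.3%/365 = 0.000282192; periods = 365·18 = 6570.
A = 4,980·(1 + 0.103/365)^6570 ≈ 4,980·6.3836399352 ≈ 31,790.5269.

€31,790.53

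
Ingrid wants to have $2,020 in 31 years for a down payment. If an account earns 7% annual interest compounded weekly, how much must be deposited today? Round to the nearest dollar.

Periodic rate = 7%/52 = 0.00134615; 1612 periods.
P = 2,020/(1 + 0.07/52)^1612 ≈ 2,020/8.745512682 ≈ 230.9756.

$231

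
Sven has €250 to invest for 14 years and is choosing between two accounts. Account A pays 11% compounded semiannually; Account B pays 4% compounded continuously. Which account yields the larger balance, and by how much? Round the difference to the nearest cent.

Account A growth factor: (1 + 0.055)^28 ≈ 4.477843075; balance ≈ 1,119.4608.
Account B growth factor: e^(0.04·14) = e^0.56 ≈ 1.7506725; balance ≈ 437.6681.
Account A is larger by 681.7926.

Account A, by €681.79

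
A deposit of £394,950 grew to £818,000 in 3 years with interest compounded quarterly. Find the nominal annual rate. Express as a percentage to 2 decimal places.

(1 + r/4)^12 = 818,000/394,950 = 2.07115.
1 + r/4 = 2.07115^(1/12) ≈ 1.062554, so r/4 ≈ 0.0625538.
r ≈ 4·0.0625538 = 25.02152%.

25.02%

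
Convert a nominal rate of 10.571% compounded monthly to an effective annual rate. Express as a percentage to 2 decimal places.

11.10%

EAR = (1 + 10.571%/12)^12 − 1 = (1 + 0.00880917)^12 − 1.
(1 + 0.00880917)^12 ≈ 1.110985, so EAR ≈ 11.09851%.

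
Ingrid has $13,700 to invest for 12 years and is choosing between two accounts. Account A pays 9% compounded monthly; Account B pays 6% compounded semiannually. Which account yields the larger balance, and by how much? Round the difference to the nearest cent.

A: (1 + 0.0075)^144 ≈ 2.9328367736, so 13,700 × 2.9328367736 ≈ 40,179.8638.
B: (1 + 0.03)^24 ≈ 2.0327941065, so 13,700 × 2.0327941065 ≈ 27,849.2793.
Difference ≈ 12,330.5845 in favor of A.

Account A, by $12,330.58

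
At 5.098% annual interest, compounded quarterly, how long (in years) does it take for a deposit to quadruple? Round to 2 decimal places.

27.37 years

(1 + 0.012745)^(4t) = 4.
4t = ln 4 / ln(1 + 0.012745) ≈ 1.3863/0.0126645 ≈ 109.4633.
t ≈ 27.3658.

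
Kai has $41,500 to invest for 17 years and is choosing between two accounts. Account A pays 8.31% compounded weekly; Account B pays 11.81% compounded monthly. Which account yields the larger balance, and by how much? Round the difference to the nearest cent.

Account B, by $135,748.25

A: (1 + 0.0831/52)^884 ≈ 4.1024009486, so 41,500 × 4.1024009486 ≈ 170,249.6394.
B: (1 + 0.1181/12)^204 ≈ 7.37344320478, so 41,500 × 7.37344320478 ≈ 305,997.8930.
Difference ≈ 135,748.2536 in favor of B.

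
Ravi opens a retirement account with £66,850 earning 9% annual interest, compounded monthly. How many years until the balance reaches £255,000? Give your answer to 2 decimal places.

We need (1 + 0.0075)^(12t) = 3.8145, so 12t = ln 3.8145 / ln 1.0075 ≈ 179.1769.
t ≈ 179.1769/12 = 14.9314 years.

14.93 years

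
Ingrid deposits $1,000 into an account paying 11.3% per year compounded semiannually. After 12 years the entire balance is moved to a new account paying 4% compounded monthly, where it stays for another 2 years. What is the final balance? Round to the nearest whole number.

After 12 years at 11.3%: 1,000 × 3.739969266 ≈ 3,739.9693.
Then 2 years at 4%: 3,739.9693 × 1.083142959 ≈ 4,050.9214.

$4,051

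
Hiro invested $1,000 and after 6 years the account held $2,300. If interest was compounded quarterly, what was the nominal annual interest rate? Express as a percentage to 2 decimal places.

14.13%

(1 + r/4)^24 = 2,300/1,000 = 2.3.
1 + r/4 = 2.3^(1/24) ≈ 1.035314, so r/4 ≈ 0.0353138.
r ≈ 4·0.0353138 = 14.12551%.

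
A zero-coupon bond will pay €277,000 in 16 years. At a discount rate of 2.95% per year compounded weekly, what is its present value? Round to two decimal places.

Growth factor = (1 + 0.0295/52)^832 ≈ 1.60298283576.
P = 277,000/1.60298283576 ≈ 172,802.8484.

€172,802.85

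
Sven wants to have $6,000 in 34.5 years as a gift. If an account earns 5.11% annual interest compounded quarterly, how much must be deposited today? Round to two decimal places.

$1,040.79

Growth factor = (1 + 0.012775)^138 ≈ 5.764878927.
P = 6,000/5.764878927 ≈ 1,040.7851.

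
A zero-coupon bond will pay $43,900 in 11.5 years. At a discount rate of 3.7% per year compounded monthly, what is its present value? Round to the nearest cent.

$28,704.93

Growth factor = (1 + 0.037/12)^138 ≈ 1.5293539115.
P = 43,900/1.5293539115 ≈ 28,704.9320.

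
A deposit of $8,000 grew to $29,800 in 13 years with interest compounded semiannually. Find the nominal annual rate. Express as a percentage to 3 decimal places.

10.376%

(1 + r/2)^26 = 29,800/8,000 = 3.725.
1 + r/2 = 3.725^(1/26) ≈ 1.05188, so r/2 ≈ 0.0518805.
r ≈ 2·0.0518805 = 10.37610%.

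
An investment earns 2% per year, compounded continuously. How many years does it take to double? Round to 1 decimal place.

34.7 years

e^(0.02t) = 2, so 0.02t = ln 2 ≈ 0.69315.
t ≈ 0.69315/0.02 ≈ 34.6574.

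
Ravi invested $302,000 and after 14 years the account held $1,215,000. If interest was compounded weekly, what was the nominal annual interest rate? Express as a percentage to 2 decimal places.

(1 + r/52)^728 = 1,215,000/302,000 = 4.02318.
1 + r/52 = 4.02318^(1/728) ≈ 1.001914, so r/52 ≈ 0.00191402.
r ≈ 52·0.00191402 = 9.95289%.

9.95%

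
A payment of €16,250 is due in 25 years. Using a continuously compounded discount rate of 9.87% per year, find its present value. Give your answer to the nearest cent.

P = A·e^(−rt) = 16,250·e^(−2.4675).
e^(−2.4675) ≈ 0.084796585697, so P ≈ 1,377.9445.

€1,377.94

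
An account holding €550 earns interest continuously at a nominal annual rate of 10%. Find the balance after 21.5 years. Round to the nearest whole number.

€4,722

A = P·e^(rt) = 550·e^(0.1·21.5) = 550·e^2.15.
e^2.15 ≈ 8.584858397, so A ≈ 4,721.6721.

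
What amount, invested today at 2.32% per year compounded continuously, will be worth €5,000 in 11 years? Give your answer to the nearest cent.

P = A·e^(−rt) = 5,000·e^(−0.2552).
e^(−0.2552) ≈ 0.7747615302, so P ≈ 3,873.8077.

€3,873.81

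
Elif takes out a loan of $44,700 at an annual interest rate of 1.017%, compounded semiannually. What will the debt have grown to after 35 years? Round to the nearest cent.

Growth factor = (1 + 0.005085)^70 ≈ 1.4262491888.
A ≈ 44,700 × 1.4262491888 ≈ 63,753.3387.

$63,753.34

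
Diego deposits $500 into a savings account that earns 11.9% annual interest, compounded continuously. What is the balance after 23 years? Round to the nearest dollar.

$7,720

A = P·e^(rt) = 500·e^(0.119·23) = 500·e^2.737.
e^2.737 ≈ 15.44059376, so A ≈ 7,720.2969.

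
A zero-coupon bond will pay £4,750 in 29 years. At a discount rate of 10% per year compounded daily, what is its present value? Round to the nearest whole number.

£261

Periodic rate = 10%/365 = 0.000273973; 10585 periods.
P = 4,750/(1 + 0.1/365)^10585 ≈ 4,750/18.16692826 ≈ 261.4641.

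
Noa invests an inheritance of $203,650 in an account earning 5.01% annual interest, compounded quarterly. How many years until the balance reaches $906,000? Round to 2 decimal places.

(1 + 0.012525)^(4t) = 906,000/203,650 = 4.4488.
4t·ln(1 + 0.012525) = ln(4.4488); 4t = 1.4926/0.0124472 ≈ 119.9173.
t ≈ 29.9793 years.

29.98 years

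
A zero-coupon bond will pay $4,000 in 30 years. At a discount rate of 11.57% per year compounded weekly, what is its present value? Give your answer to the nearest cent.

Growth factor = (1 + 0.002225)^1560 ≈ 32.04509825.
P = 4,000/32.04509825 ≈ 124.8241.

$124.82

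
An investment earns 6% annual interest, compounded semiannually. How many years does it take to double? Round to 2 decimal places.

11.72 years

(1 + 0.03)^(2t) = 2.
2t = ln 2 / ln(1 + 0.03) ≈ 0.69315/0.0295588 ≈ 23.4498.
t ≈ 11.7249.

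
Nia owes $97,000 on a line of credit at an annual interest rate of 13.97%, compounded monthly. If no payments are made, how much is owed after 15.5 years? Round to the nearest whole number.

$835,102

Growth factor = (1 + 0.1397/12)^186 ≈ 8.60929845145.
A ≈ 97,000 × 8.60929845145 ≈ 835,101.9498.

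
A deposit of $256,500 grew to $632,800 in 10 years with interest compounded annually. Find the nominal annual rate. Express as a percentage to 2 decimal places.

9.45%

(1 + r)^10 = 632,800/256,500 = 2.46706.
1 + r = 2.46706^(1/10) ≈ 1.094505, so r ≈ 0.0945054.
r ≈ 9.45054%.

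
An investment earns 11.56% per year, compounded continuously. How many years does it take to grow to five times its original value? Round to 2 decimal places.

e^(0.1156t) = 5, so 0.1156t = ln 5 ≈ 1.6094.
t ≈ 1.6094/0.1156 ≈ 13.9225.

13.92 years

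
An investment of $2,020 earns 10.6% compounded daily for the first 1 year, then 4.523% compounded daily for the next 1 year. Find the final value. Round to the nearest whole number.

After 1 years at 10.6%: 2,020 × 1.111804767 ≈ 2,245.8456.
Then 1 years at 4.523%: 2,245.8456 × 1.046265542 ≈ 2,349.7509.

$2,350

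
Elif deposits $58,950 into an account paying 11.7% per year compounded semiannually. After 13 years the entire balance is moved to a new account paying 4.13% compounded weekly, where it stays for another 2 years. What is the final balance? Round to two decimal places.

After 13 years at 11.7%: 58,950 × 4.38492754105 ≈ 258,491.4785.
Then 2 years at 4.13%: 258,491.4785 × 1.08607167197 ≈ 280,740.2723.

$280,740.27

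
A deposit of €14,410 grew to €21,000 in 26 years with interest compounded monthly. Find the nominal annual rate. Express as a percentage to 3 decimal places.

(1 + r/12)^312 = 21,000/14,410 = 1.45732.
1 + r/12 = 1.45732^(1/312) ≈ 1.001208, so r/12 ≈ 0.00120778.
r ≈ 12·0.00120778 = 1.44934%.

1.449%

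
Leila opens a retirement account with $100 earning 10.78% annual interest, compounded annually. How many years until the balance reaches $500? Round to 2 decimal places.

15.72 years

We need (1 + 0.1078)^t = 5, so t = ln 5 / ln 1.1078 ≈ 15.7208.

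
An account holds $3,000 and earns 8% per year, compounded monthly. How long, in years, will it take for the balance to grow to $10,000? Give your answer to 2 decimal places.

15.10 years

We need (1 + 0.00666667)^(12t) = 3.3333, so 12t = ln 3.3333 / ln 1.006667 ≈ 181.1972.
t ≈ 181.1972/12 = 15.0998 years.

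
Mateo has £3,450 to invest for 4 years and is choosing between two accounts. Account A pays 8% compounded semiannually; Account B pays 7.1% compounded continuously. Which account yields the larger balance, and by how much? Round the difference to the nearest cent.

Account A growth factor: (1 + 0.04)^8 ≈ 1.36856905; balance ≈ 4,721.5632.
Account B growth factor: e^(0.071·4) = e^0.284 ≈ 1.328432931; balance ≈ 4,583.0936.
Account A is larger by 138.4696.

Account A, by £138.47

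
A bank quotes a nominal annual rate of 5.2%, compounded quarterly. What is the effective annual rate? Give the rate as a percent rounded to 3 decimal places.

5.302%

One year is 4 periods at 0.013 each: (1 + 0.013)^4 ≈ 1.053023.
EAR = 1.053023 − 1 ≈ 5.30228%.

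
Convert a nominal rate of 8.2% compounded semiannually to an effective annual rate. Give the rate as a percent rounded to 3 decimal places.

One year is 2 periods at 0.041 each: (1 + 0.041)^2 ≈ 1.083681.
EAR = 1.083681 − 1 ≈ 8.36810%.

8.368%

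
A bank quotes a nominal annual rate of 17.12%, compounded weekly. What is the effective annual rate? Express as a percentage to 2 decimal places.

EAR = (1 + 17.12%/52)^52 − 1 = (1 + 0.00329231)^52 − 1.
(1 + 0.00329231)^52 ≈ 1.186394, so EAR ≈ 18.63944%.

18.64%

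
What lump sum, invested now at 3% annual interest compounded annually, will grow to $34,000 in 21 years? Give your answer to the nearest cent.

Annual rate = 3% = 0.03; 21 periods.
P = 34,000/(1 + 0.03)^21 ≈ 34,000/1.8602945717 ≈ 18,276.6754.

$18,276.68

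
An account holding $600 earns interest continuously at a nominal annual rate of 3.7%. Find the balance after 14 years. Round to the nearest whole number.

A = P·e^(rt) = 600·e^(0.037·14) = 600·e^0.518.
e^0.518 ≈ 1.678666956, so A ≈ 1,007.2002.

$1,007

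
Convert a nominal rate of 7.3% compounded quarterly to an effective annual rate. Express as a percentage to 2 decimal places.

EAR = (1 + 7.3%/4)^4 − 1 = (1 + 0.01825)^4 − 1.
(1 + 0.01825)^4 ≈ 1.075023, so EAR ≈ 7.50228%.

7.50%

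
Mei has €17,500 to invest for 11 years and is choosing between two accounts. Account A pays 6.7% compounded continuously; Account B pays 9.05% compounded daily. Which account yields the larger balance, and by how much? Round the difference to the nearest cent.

Account B, by €10,781.51

A: e^(0.067·11) = e^0.737 ≈ 2.0896571302, so 17,500 × 2.0896571302 ≈ 36,568.9998.
B: (1 + 0.0905/365)^4015 ≈ 2.7057431476, so 17,500 × 2.7057431476 ≈ 47,350.5051.
Difference ≈ 10,781.5053 in favor of B.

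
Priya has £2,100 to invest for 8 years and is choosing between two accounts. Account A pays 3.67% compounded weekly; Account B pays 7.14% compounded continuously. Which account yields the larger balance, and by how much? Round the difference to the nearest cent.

Account A growth factor: (1 + 0.0367/52)^416 ≈ 1.341108407; balance ≈ 2,816.3277.
Account B growth factor: e^(0.0714·8) = e^0.5712 ≈ 1.770390246; balance ≈ 3,717.8195.
Account B is larger by 901.4919.

Account B, by £901.49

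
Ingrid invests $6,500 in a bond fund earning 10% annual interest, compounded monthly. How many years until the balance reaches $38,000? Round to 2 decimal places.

17.73 years

(1 + 0.00833333)^(12t) = 38,000/6,500 = 5.8462.
12t·ln(1 + 0.00833333) = ln(5.8462); 12t = 1.7658/0.0082988 ≈ 212.7757.
t ≈ 17.7313 years.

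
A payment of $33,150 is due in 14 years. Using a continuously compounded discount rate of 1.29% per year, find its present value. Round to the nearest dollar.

$27,673

P = A·e^(−rt) = 33,150·e^(−0.1806).
e^(−0.1806) ≈ 0.8347691996, so P ≈ 27,672.5990.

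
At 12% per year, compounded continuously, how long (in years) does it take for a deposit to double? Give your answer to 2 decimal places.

5.78 years

e^(0.12t) = 2, so 0.12t = ln 2 ≈ 0.69315.
t ≈ 0.69315/0.12 ≈ 5.7762.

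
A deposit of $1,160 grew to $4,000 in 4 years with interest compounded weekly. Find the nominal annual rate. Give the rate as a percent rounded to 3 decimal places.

The 208-period growth factor is 4,000/1,160 = 3.44828.
r/52 = 3.44828^(1/208) − 1 ≈ 0.00596906, so r ≈ 52·0.00596906 = 31.03913%.

31.039%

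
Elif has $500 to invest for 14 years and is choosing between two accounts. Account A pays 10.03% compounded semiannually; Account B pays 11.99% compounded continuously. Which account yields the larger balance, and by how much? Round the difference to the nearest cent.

A: (1 + 0.05015)^28 ≈ 3.935839933, so 500 × 3.935839933 ≈ 1,967.9200.
B: e^(0.1199·14) = e^1.6786 ≈ 5.358049449, so 500 × 5.358049449 ≈ 2,679.0247.
Difference ≈ 711.1048 in favor of B.

Account B, by $711.10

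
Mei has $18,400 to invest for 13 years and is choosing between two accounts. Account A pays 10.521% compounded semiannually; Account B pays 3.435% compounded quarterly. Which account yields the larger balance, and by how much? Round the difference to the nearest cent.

A: (1 + 0.052605)^26 ≈ 3.7922865396, so 18,400 × 3.7922865396 ≈ 69,778.0723.
B: (1 + 0.0085875)^52 ≈ 1.5599340312, so 18,400 × 1.5599340312 ≈ 28,702.7862.
Difference ≈ 41,075.2862 in favor of A.

Account A, by $41,075.29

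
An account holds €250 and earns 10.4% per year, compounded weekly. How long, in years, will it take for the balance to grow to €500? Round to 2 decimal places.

6.67 years

We need (1 + 0.002)^(52t) = 2, so 52t = ln 2 / ln 1.002 ≈ 346.9200.
t ≈ 346.9200/52 = 6.6715 years.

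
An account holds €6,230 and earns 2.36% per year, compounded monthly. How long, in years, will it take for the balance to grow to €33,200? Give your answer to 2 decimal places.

70.97 years

(1 + 0.00196667)^(12t) = 33,200/6,230 = 5.3291.
12t·ln(1 + 0.00196667) = ln(5.3291); 12t = 1.6732/0.00196474 ≈ 851.6025.
t ≈ 70.9669 years.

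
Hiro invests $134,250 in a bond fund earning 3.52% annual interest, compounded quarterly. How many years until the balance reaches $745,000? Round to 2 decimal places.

We need (1 + 0.0088)^(4t) = 5.5493, so 4t = ln 5.5493 / ln 1.0088 ≈ 195.5920.
t ≈ 195.5920/4 = 48.8980 years.

48.90 years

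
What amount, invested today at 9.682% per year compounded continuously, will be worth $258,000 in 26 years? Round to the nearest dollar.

$20,814

P = A·e^(−rt) = 258,000·e^(−2.51732).
e^(−2.51732) ≈ 0.0806755277005, so P ≈ 20,814.2861.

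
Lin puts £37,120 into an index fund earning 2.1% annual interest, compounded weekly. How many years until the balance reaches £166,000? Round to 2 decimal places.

71.34 years

We need (1 + 0.000403846)^(52t) = 4.472, so 52t = ln 4.472 / ln 1.000404 ≈ 3709.6659.
t ≈ 3709.6659/52 = 71.3397 years.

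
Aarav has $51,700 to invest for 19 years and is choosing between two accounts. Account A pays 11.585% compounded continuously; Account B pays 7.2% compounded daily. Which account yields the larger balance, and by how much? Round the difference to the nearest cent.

A: e^(0.11585·19) = e^2.20115 ≈ 9.03539823504, so 51,700 × 9.03539823504 ≈ 467,130.0888.
B: (1 + 0.072/365)^6935 ≈ 3.92695804462, so 51,700 × 3.92695804462 ≈ 203,023.7309.
Difference ≈ 264,106.3578 in favor of A.

Account A, by $264,106.36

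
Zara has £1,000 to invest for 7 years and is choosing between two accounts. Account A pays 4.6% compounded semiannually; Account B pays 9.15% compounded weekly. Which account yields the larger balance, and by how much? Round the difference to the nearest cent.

A: (1 + 0.023)^14 ≈ 1.374861251, so 1,000 × 1.374861251 ≈ 1,374.8613.
B: (1 + 0.0915/52)^364 ≈ 1.896361677, so 1,000 × 1.896361677 ≈ 1,896.3617.
Difference ≈ 521.5004 in favor of B.

Account B, by £521.50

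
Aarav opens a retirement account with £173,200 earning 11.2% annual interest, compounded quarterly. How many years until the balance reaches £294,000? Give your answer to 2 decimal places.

(1 + 0.028)^(4t) = 294,000/173,200 = 1.6975.
4t·ln(1 + 0.028) = ln(1.6975); 4t = 0.52913/0.0276152 ≈ 19.1609.
t ≈ 4.7902 years.

4.79 years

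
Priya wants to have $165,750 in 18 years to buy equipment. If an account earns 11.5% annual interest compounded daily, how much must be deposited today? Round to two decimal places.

Periodic rate = 11.5%/365 = 0.000315068; 6570 periods.
P = 165,750/(1 + 0.115/365)^6570 ≈ 165,750/7.92223982942 ≈ 20,922.1134.

$20,922.11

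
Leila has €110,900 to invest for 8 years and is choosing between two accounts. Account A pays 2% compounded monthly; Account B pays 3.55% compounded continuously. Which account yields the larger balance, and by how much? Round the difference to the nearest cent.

Account B, by €17,198.19

Account A growth factor: (1 + 0.02/12)^96 ≈ 1.17335458692; balance ≈ 130,125.0237.
Account B growth factor: e^(0.0355·8) = e^0.284 ≈ 1.32843293075; balance ≈ 147,323.2120.
Account B is larger by 17,198.1883.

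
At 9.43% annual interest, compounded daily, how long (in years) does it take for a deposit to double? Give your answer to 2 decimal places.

7.35 years

(1 + 0.000258356)^(365t) = 2.
365t = ln 2 / ln(1 + 0.000258356) ≈ 0.69315/0.000258323 ≈ 2683.2598.
t ≈ 7.3514.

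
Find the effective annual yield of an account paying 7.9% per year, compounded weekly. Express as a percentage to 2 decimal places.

8.21%

One year is 52 periods at 0.00151923 each: (1 + 0.00151923)^52 ≈ 1.082139.
EAR = 1.082139 − 1 ≈ 8.21394%.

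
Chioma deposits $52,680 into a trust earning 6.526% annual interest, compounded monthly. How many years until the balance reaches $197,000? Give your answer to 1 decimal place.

20.3 years

We need (1 + 0.00543833)^(12t) = 3.7396, so 12t = ln 3.7396 / ln 1.005438 ≈ 243.1905.
t ≈ 243.1905/12 = 20.2659 years.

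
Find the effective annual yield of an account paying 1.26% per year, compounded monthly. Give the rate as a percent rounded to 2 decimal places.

EAR = (1 + 1.26%/12)^12 − 1 = (1 + 0.00105)^12 − 1.
(1 + 0.00105)^12 ≈ 1.012673, so EAR ≈ 1.26730%.

1.27%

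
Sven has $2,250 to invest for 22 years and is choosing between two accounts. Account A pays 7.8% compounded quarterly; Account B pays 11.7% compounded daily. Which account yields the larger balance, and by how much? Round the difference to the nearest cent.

A: (1 + 0.0195)^88 ≈ 5.4711201213, so 2,250 × 5.4711201213 ≈ 12,310.0203.
B: (1 + 0.117/365)^8030 ≈ 13.112782829, so 2,250 × 13.112782829 ≈ 29,503.7614.
Difference ≈ 17,193.7411 in favor of B.

Account B, by $17,193.74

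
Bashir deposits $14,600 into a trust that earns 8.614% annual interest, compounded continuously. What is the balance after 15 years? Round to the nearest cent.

A = P·e^(rt) = 14,600·e^(0.08614·15) = 14,600·e^1.2921.
e^1.2921 ≈ 3.6404234234, so A ≈ 53,150.1820.

$53,150.18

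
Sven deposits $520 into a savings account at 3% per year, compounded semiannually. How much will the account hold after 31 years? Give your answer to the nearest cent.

$1,308.87

Periodic rate = 3%/2 = 0.015; periods = 2·31 = 62.
A = 520·(1 + 0.015)^62 ≈ 520·2.517066093 ≈ 1,308.8744.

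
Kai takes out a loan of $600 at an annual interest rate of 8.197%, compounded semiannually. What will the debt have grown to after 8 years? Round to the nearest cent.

$1,140.94

Periodic rate = 8.197%/2 = 0.040985; periods = 2·8 = 16.
A = 600·(1 + 0.040985)^16 ≈ 600·1.901566623 ≈ 1,140.9400.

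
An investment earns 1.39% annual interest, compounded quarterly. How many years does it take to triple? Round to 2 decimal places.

(1 + 0.003475)^(4t) = 3.
4t = ln 3 / ln(1 + 0.003475) ≈ 1.0986/0.00346898 ≈ 316.6964.
t ≈ 79.1741.

79.17 years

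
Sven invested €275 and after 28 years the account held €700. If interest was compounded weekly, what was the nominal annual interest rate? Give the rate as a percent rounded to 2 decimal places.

(1 + r/52)^1456 = 700/275 = 2.54545.
1 + r/52 = 2.54545^(1/1456) ≈ 1.000642, so r/52 ≈ 0.000641902.
r ≈ 52·0.000641902 = 3.33789%.

3.34%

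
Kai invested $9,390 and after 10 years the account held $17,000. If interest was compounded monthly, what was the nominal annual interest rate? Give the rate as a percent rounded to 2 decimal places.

5.95%

The 120-period growth factor is 17,000/9,390 = 1.81044.
r/12 = 1.81044^(1/120) − 1 ≈ 0.00495865, so r ≈ 12·0.00495865 = 5.95038%.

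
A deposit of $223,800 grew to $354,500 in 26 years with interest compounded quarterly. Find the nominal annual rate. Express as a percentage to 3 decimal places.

1.773%

(1 + r/4)^104 = 354,500/223,800 = 1.584.
1 + r/4 = 1.584^(1/104) ≈ 1.004432, so r/4 ≈ 0.00443244.
r ≈ 4·0.00443244 = 1.77298%.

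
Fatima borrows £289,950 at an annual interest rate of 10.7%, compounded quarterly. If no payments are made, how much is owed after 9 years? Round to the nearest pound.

Periodic rate = 10.7%/4 = 0.02675; periods = 4·9 = 36.
A = 289,950·(1 + 0.02675)^36 ≈ 289,950·2.58660203504 ≈ 749,985.2601.

£749,985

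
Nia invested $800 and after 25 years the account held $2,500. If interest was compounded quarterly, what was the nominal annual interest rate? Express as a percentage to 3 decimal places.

(1 + r/4)^100 = 2,500/800 = 3.125.
1 + r/4 = 3.125^(1/100) ≈ 1.01146, so r/4 ≈ 0.0114595.
r ≈ 4·0.0114595 = 4.58380%.

4.584%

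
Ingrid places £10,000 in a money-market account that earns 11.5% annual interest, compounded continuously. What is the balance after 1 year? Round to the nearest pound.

A = P·e^(rt) = 10,000·e^(0.115·1) = 10,000·e^0.115.
e^0.115 ≈ 1.1218734376, so A ≈ 11,218.7344.

£11,219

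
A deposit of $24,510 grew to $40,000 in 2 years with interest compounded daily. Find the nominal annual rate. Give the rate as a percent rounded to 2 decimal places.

24.50%

The 730-period growth factor is 40,000/24,510 = 1.63199.
r/365 = 1.63199^(1/730) − 1 ≈ 0.000671182, so r ≈ 365·0.000671182 = 24.49813%.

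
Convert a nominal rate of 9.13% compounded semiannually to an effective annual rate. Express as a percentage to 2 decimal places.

One year is 2 periods at 0.04565 each: (1 + 0.04565)^2 ≈ 1.093384.
EAR = 1.093384 − 1 ≈ 9.33839%.

9.34%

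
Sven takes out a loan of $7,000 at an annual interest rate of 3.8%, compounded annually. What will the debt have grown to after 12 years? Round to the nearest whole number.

Growth factor = (1 + 0.038)^12 ≈ 1.5644736115.
A ≈ 7,000 × 1.5644736115 ≈ 10,951.3153.

$10,951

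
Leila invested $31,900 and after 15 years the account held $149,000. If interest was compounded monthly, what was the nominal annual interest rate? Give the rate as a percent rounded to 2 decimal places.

(1 + r/12)^180 = 149,000/31,900 = 4.67085.
1 + r/12 = 4.67085^(1/180) ≈ 1.0086, so r/12 ≈ 0.00859977.
r ≈ 12·0.00859977 = 10.31972%.

10.32%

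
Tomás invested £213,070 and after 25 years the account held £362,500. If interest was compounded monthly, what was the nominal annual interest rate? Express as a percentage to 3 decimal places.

The 300-period growth factor is 362,500/213,070 = 1.70132.
r/12 = 1.70132^(1/300) − 1 ≈ 0.00177292, so r ≈ 12·0.00177292 = 2.12750%.

2.127%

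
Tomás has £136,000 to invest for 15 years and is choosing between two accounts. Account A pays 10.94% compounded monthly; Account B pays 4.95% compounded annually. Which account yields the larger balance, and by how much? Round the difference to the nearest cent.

A: (1 + 0.1094/12)^180 ≈ 5.12210214273, so 136,000 × 5.12210214273 ≈ 696,605.8914.
B: (1 + 0.0495)^15 ≈ 2.06412808871, so 136,000 × 2.06412808871 ≈ 280,721.4201.
Difference ≈ 415,884.4713 in favor of A.

Account A, by £415,884.47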